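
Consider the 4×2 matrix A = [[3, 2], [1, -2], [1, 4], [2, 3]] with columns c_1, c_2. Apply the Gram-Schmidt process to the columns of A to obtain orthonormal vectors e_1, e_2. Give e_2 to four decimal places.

e_2 = (-0.1792, -0.6570, 0.6869, 0.2538)

c_1 = (3, 1, 1, 2); ‖c_1‖ = 3.8730, so e_1 = (0.7746, 0.2582, 0.2582, 0.5164).
e_1·c_2 = 0.7746·2 + 0.2582·(-2) + 0.2582·4 + 0.5164·3 = 3.6148.
u_2 = c_2 − 3.6148·e_1 = (-0.8000, -2.9333, 3.0667, 1.1333).
‖u_2‖ = 4.4647, so e_2 = (-0.1792, -0.6570, 0.6869, 0.2538).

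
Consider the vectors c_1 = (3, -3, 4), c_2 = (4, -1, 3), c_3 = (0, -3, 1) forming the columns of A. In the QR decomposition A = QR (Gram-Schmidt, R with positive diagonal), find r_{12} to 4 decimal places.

r_{12} = 4.6305

q_1 = c_1/‖c_1‖ = (3, -3, 4)/5.8310 = (0.5145, -0.5145, 0.6860).
r_{12} = q_1·c_2 = 4.6305.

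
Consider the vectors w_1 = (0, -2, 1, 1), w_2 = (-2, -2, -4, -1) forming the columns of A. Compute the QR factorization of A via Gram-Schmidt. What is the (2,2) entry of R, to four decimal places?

r_{22} = 4.9833

q_1 = w_1/‖w_1‖ = (0, -2, 1, 1)/2.4495 = (0.0000, -0.8165, 0.4082, 0.4082).
r_{12} = q_1·w_2 = -0.4082.
u_2 = w_2 + 0.4082·q_1 = (-2.0000, -2.3333, -3.8333, -0.8333).
r_{22} = ‖u_2‖ = 4.9833.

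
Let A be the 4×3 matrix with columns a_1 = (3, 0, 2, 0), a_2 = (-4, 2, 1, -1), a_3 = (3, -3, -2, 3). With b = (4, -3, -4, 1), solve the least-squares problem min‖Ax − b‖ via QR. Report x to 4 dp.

a_1 = (3, 0, 2, 0); ‖a_1‖ = 3.6056, so e_1 = (0.8321, 0.0000, 0.5547, 0.0000).
e_1·a_2 = 0.8321·(-4) + 0.0000·2 + 0.5547·1 + 0.0000·(-1) = -2.7735.
u_2 = a_2 + 2.7735·e_1 = (-1.6923, 2.0000, 2.5385, -1.0000).
‖u_2‖ = 3.7826, so e_2 = (-0.4474, 0.5287, 0.6711, -0.2644).
e_1·a_3 = 0.8321·3 + 0.0000·(-3) + 0.5547·(-2) + 0.0000·3 = 1.3868; e_2·a_3 = (-0.4474)·3 + 0.5287·(-3) + 0.6711·(-2) + (-0.2644)·3 = -5.0637.
u_3 = a_3 − 1.3868·e_1 + 5.0637·e_2 = (-0.4194, -0.3226, 0.6290, 1.6613).
‖u_3‖ = 1.8535, so e_3 = (-0.2262, -0.1740, 0.3394, 0.8963).
Qᵀb = (1.1094, -6.3246, -0.8441).
Back-substitute: x_3 = -0.8441/1.8535 = -0.4554.
x_2 = (-6.3246 + 5.0637·(-0.4554))/3.7826 = -2.2817.
x_1 = (1.1094 + 2.7735·(-2.2817) − 1.3868·(-0.4554))/3.6056 = -1.2723.

x = (-1.2723, -2.2817, -0.4554)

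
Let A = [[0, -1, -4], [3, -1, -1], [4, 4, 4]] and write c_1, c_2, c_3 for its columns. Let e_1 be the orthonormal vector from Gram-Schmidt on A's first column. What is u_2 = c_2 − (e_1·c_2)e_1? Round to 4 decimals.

u_2 = (-1.0000, -2.5600, 1.9200)

c_1 = (0, 3, 4); ‖c_1‖ = 5.0000, so e_1 = (0.0000, 0.6000, 0.8000).
e_1·c_2 = 0.0000·(-1) + 0.6000·(-1) + 0.8000·4 = 2.6000.
u_2 = c_2 − 2.6000·e_1 = (-1.0000, -2.5600, 1.9200).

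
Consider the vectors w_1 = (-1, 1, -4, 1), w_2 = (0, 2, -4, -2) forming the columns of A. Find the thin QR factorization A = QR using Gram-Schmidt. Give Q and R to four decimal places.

Q = [[-0.2294, 0.2596], [0.2294, 0.3569], [-0.9177, -0.1947], [0.2294, -0.8760]], R = [[4.3589, 3.6707], [0.0000, 3.2444]]

w_1 = (-1, 1, -4, 1); ‖w_1‖ = 4.3589, so e_1 = (-0.2294, 0.2294, -0.9177, 0.2294).
e_1·w_2 = (-0.2294)·0 + 0.2294·2 + (-0.9177)·(-4) + 0.2294·(-2) = 3.6707.
u_2 = w_2 − 3.6707·e_1 = (0.8421, 1.1579, -0.6316, -2.8421).
‖u_2‖ = 3.2444, so e_2 = (0.2596, 0.3569, -0.1947, -0.8760).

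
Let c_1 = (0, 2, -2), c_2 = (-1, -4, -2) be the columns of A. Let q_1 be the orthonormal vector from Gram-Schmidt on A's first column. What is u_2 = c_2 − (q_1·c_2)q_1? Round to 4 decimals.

u_2 = (-1.0000, -3.0000, -3.0000)

c_1 = (0, 2, -2); ‖c_1‖ = 2.8284, so q_1 = (0.0000, 0.7071, -0.7071).
q_1·c_2 = 0.0000·(-1) + 0.7071·(-4) + (-0.7071)·(-2) = -1.4142.
u_2 = c_2 + 1.4142·q_1 = (-1.0000, -3.0000, -3.0000).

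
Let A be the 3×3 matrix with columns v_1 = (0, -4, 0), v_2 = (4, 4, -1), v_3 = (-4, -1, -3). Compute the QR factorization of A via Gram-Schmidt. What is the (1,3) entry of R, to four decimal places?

v_1 = (0, -4, 0); ‖v_1‖ = 4.0000, so e_1 = (0.0000, -1.0000, 0.0000).
r_{13} = e_1·v_3 = 1.0000.

r_{13} = 1.0000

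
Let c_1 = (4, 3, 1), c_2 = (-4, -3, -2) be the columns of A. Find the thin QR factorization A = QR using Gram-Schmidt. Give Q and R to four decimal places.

c_1 = (4, 3, 1); ‖c_1‖ = 5.0990, so e_1 = (0.7845, 0.5883, 0.1961).
e_1·c_2 = 0.7845·(-4) + 0.5883·(-3) + 0.1961·(-2) = -5.2951.
u_2 = c_2 + 5.2951·e_1 = (0.1538, 0.1154, -0.9615).
‖u_2‖ = 0.9806, so e_2 = (0.1569, 0.1177, -0.9806).

Q = [[0.7845, 0.1569], [0.5883, 0.1177], [0.1961, -0.9806]], R = [[5.0990, -5.2951], [0.0000, 0.9806]]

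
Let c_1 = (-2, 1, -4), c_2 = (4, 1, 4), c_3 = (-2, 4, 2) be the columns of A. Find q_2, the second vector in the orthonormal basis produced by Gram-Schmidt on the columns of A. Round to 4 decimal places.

c_1 = (-2, 1, -4); ‖c_1‖ = 4.5826, so q_1 = (-0.4364, 0.2182, -0.8729).
q_1·c_2 = (-0.4364)·4 + 0.2182·1 + (-0.8729)·4 = -5.0190.
u_2 = c_2 + 5.0190·q_1 = (1.8095, 2.0952, -0.3810).
‖u_2‖ = 2.7946, so q_2 = (0.6475, 0.7498, -0.1363).

q_2 = (0.6475, 0.7498, -0.1363)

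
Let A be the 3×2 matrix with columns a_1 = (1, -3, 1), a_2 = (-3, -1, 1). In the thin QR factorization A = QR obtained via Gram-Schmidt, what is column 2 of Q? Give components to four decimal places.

q_1 = a_1/‖a_1‖ = (1, -3, 1)/3.3166 = (0.3015, -0.9045, 0.3015).
r_{12} = q_1·a_2 = 0.3015.
u_2 = a_2 − 0.3015·q_1 = (-3.0909, -0.7273, 0.9091).
‖u_2‖ = 3.3029, so q_2 = (-0.9358, -0.2202, 0.2752).

q_2 = (-0.9358, -0.2202, 0.2752)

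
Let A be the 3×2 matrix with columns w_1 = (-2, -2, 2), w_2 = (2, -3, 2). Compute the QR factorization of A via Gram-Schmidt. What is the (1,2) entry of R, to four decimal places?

r_{12} = 1.7321

q_1 = w_1/‖w_1‖ = (-2, -2, 2)/3.4641 = (-0.5774, -0.5774, 0.5774).
r_{12} = q_1·w_2 = 1.7321.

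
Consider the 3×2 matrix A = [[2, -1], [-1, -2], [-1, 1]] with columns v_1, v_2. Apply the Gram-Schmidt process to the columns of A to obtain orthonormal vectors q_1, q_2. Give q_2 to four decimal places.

q_2 = (-0.2760, -0.8971, 0.3450)

v_1 = (2, -1, -1); ‖v_1‖ = 2.4495, so q_1 = (0.8165, -0.4082, -0.4082).
q_1·v_2 = 0.8165·(-1) + (-0.4082)·(-2) + (-0.4082)·1 = -0.4082.
u_2 = v_2 + 0.4082·q_1 = (-0.6667, -2.1667, 0.8333).
‖u_2‖ = 2.4152, so q_2 = (-0.2760, -0.8971, 0.3450).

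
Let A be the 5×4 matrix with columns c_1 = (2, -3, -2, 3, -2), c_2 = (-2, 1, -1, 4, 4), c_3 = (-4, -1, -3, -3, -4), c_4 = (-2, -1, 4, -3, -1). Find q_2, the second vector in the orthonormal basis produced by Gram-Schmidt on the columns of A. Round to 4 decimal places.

c_1 = (2, -3, -2, 3, -2); ‖c_1‖ = 5.4772, so q_1 = (0.3651, -0.5477, -0.3651, 0.5477, -0.3651).
q_1·c_2 = 0.3651·(-2) + (-0.5477)·1 + (-0.3651)·(-1) + 0.5477·4 + (-0.3651)·4 = -0.1826.
u_2 = c_2 + 0.1826·q_1 = (-1.9333, 0.9000, -1.0667, 4.1000, 3.9333).
‖u_2‖ = 6.1617, so q_2 = (-0.3138, 0.1461, -0.1731, 0.6654, 0.6384).

q_2 = (-0.3138, 0.1461, -0.1731, 0.6654, 0.6384)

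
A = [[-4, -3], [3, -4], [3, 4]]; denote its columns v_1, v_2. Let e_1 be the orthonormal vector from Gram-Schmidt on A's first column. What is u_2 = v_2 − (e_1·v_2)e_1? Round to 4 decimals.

u_2 = (-1.5882, -5.0588, 2.9412)

v_1 = (-4, 3, 3); ‖v_1‖ = 5.8310, so e_1 = (-0.6860, 0.5145, 0.5145).
e_1·v_2 = (-0.6860)·(-3) + 0.5145·(-4) + 0.5145·4 = 2.0580.
u_2 = v_2 − 2.0580·e_1 = (-1.5882, -5.0588, 2.9412).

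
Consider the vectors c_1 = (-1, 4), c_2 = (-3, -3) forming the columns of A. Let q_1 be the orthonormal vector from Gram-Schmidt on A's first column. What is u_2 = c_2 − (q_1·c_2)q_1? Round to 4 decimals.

c_1 = (-1, 4); ‖c_1‖ = 4.1231, so q_1 = (-0.2425, 0.9701).
q_1·c_2 = (-0.2425)·(-3) + 0.9701·(-3) = -2.1828.
u_2 = c_2 + 2.1828·q_1 = (-3.5294, -0.8824).

u_2 = (-3.5294, -0.8824)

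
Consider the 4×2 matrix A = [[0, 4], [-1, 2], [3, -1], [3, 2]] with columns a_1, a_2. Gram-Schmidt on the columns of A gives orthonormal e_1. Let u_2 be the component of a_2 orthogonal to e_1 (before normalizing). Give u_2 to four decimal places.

a_1 = (0, -1, 3, 3); ‖a_1‖ = 4.3589, so e_1 = (0.0000, -0.2294, 0.6882, 0.6882).
e_1·a_2 = 0.0000·4 + (-0.2294)·2 + 0.6882·(-1) + 0.6882·2 = 0.2294.
u_2 = a_2 − 0.2294·e_1 = (4.0000, 2.0526, -1.1579, 1.8421).

u_2 = (4.0000, 2.0526, -1.1579, 1.8421)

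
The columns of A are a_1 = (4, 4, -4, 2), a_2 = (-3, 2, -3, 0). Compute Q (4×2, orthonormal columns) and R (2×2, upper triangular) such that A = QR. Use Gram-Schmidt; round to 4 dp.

a_1 = (4, 4, -4, 2); ‖a_1‖ = 7.2111, so q_1 = (0.5547, 0.5547, -0.5547, 0.2774).
q_1·a_2 = 0.5547·(-3) + 0.5547·2 + (-0.5547)·(-3) + 0.2774·0 = 1.1094.
u_2 = a_2 − 1.1094·q_1 = (-3.6154, 1.3846, -2.3846, -0.3077).
‖u_2‖ = 4.5573, so q_2 = (-0.7933, 0.3038, -0.5232, -0.0675).

Q = [[0.5547, -0.7933], [0.5547, 0.3038], [-0.5547, -0.5232], [0.2774, -0.0675]], R = [[7.2111, 1.1094], [0.0000, 4.5573]]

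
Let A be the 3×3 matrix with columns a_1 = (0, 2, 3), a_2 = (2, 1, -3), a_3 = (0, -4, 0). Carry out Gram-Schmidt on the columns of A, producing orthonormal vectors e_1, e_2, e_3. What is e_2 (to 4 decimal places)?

e_2 = (0.6253, 0.6493, -0.4329)

e_1 = a_1/‖a_1‖ = (0, 2, 3)/3.6056 = (0.0000, 0.5547, 0.8321).
r_{12} = e_1·a_2 = -1.9415.
u_2 = a_2 + 1.9415·e_1 = (2.0000, 2.0769, -1.3846).
‖u_2‖ = 3.1986, so e_2 = (0.6253, 0.6493, -0.4329).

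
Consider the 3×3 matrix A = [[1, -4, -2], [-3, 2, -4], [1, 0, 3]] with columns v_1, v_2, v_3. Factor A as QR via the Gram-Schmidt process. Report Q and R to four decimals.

v_1 = (1, -3, 1); ‖v_1‖ = 3.3166, so e_1 = (0.3015, -0.9045, 0.3015).
e_1·v_2 = 0.3015·(-4) + (-0.9045)·2 + 0.3015·0 = -3.0151.
u_2 = v_2 + 3.0151·e_1 = (-3.0909, -0.7273, 0.9091).
‖u_2‖ = 3.3029, so e_2 = (-0.9358, -0.2202, 0.2752).
e_1·v_3 = 0.3015·(-2) + (-0.9045)·(-4) + 0.3015·3 = 3.9196; e_2·v_3 = (-0.9358)·(-2) + (-0.2202)·(-4) + 0.2752·3 = 3.5781.
u_3 = v_3 − 3.9196·e_1 − 3.5781·e_2 = (0.1667, 0.3333, 0.8333).
‖u_3‖ = 0.9129, so e_3 = (0.1826, 0.3651, 0.9129).

Q = [[0.3015, -0.9358, 0.1826], [-0.9045, -0.2202, 0.3651], [0.3015, 0.2752, 0.9129]], R = [[3.3166, -3.0151, 3.9196], [0.0000, 3.3029, 3.5781], [0.0000, 0.0000, 0.9129]]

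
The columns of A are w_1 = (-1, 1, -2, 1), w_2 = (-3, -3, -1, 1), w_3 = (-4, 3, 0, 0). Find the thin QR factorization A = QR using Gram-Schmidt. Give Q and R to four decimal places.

Q = [[-0.3780, -0.5944, -0.7071], [0.3780, -0.7925, 0.4714], [-0.7559, -0.0330, 0.4714], [0.3780, 0.1321, -0.2357]], R = [[2.6458, 1.1339, 2.6458], [0.0000, 4.3260, 0.0000], [0.0000, 0.0000, 4.2426]]

e_1 = w_1/‖w_1‖ = (-1, 1, -2, 1)/2.6458 = (-0.3780, 0.3780, -0.7559, 0.3780).
r_{12} = e_1·w_2 = 1.1339.
u_2 = w_2 − 1.1339·e_1 = (-2.5714, -3.4286, -0.1429, 0.5714).
‖u_2‖ = 4.3260, so e_2 = (-0.5944, -0.7925, -0.0330, 0.1321).
r_{13} = e_1·w_3 = 2.6458; r_{23} = e_2·w_3 = 0.0000.
u_3 = w_3 − 2.6458·e_1 − 0.0000·e_2 = (-3.0000, 2.0000, 2.0000, -1.0000).
‖u_3‖ = 4.2426, so e_3 = (-0.7071, 0.4714, 0.4714, -0.2357).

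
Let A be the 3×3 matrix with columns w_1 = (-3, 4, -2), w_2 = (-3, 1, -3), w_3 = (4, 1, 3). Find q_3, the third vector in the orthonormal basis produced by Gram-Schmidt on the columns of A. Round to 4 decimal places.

q_3 = (0.7255, 0.2176, -0.6529)

w_1 = (-3, 4, -2); ‖w_1‖ = 5.3852, so q_1 = (-0.5571, 0.7428, -0.3714).
q_1·w_2 = (-0.5571)·(-3) + 0.7428·1 + (-0.3714)·(-3) = 3.5282.
u_2 = w_2 − 3.5282·q_1 = (-1.0345, -1.6207, -1.6897).
‖u_2‖ = 2.5596, so q_2 = (-0.4042, -0.6332, -0.6601).
q_1·w_3 = (-0.5571)·4 + 0.7428·1 + (-0.3714)·3 = -2.5997; q_2·w_3 = (-0.4042)·4 + (-0.6332)·1 + (-0.6601)·3 = -4.2301.
u_3 = w_3 + 2.5997·q_1 + 4.2301·q_2 = (0.8421, 0.2526, -0.7579).
‖u_3‖ = 1.1608, so q_3 = (0.7255, 0.2176, -0.6529).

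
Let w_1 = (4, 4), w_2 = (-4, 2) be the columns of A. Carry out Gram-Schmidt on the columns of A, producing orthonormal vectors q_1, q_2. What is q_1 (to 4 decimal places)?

q_1 = (0.7071, 0.7071)

w_1 = (4, 4); ‖w_1‖ = 5.6569, so q_1 = (0.7071, 0.7071).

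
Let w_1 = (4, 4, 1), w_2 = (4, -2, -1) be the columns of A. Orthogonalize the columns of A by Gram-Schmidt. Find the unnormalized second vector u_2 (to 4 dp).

u_2 = (3.1515, -2.8485, -1.2121)

e_1 = w_1/‖w_1‖ = (4, 4, 1)/5.7446 = (0.6963, 0.6963, 0.1741).
r_{12} = e_1·w_2 = 1.2185.
u_2 = w_2 − 1.2185·e_1 = (3.1515, -2.8485, -1.2121).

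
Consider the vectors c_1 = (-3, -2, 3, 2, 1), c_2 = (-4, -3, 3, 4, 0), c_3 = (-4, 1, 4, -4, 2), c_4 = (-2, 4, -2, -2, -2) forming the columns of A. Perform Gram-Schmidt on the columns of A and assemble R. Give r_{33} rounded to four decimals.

r_{33} = 3.7073

c_1 = (-3, -2, 3, 2, 1); ‖c_1‖ = 5.1962, so q_1 = (-0.5774, -0.3849, 0.5774, 0.3849, 0.1925).
q_1·c_2 = (-0.5774)·(-4) + (-0.3849)·(-3) + 0.5774·3 + 0.3849·4 + 0.1925·0 = 6.7358.
u_2 = c_2 − 6.7358·q_1 = (-0.1111, -0.4074, -0.8889, 1.4074, -1.2963).
‖u_2‖ = 2.1517, so q_2 = (-0.0516, -0.1893, -0.4131, 0.6541, -0.6025).
q_1·c_3 = (-0.5774)·(-4) + (-0.3849)·1 + 0.5774·4 + 0.3849·(-4) + 0.1925·2 = 3.0792; q_2·c_3 = (-0.0516)·(-4) + (-0.1893)·1 + (-0.4131)·4 + 0.6541·(-4) + (-0.6025)·2 = -5.4566.
u_3 = c_3 − 3.0792·q_1 + 5.4566·q_2 = (-2.5040, 1.1520, -0.0320, -1.6160, -1.8800).
r_{33} = ‖u_3‖ = 3.7073.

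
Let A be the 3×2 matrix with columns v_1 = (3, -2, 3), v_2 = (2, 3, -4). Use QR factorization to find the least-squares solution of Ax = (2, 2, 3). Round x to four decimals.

v_1 = (3, -2, 3); ‖v_1‖ = 4.6904, so e_1 = (0.6396, -0.4264, 0.6396).
e_1·v_2 = 0.6396·2 + (-0.4264)·3 + 0.6396·(-4) = -2.5584.
u_2 = v_2 + 2.5584·e_1 = (3.6364, 1.9091, -2.3636).
‖u_2‖ = 4.7386, so e_2 = (0.7674, 0.4029, -0.4988).
Qᵀb = (2.3452, 0.8441).
Back-substitute: x_2 = 0.8441/4.7386 = 0.1781.
x_1 = (2.3452 + 2.5584·0.1781)/4.6904 = 0.5972.

x = (0.5972, 0.1781)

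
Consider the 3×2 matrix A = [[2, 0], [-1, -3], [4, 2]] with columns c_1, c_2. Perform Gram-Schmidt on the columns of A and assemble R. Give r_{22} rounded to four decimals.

e_1 = c_1/‖c_1‖ = (2, -1, 4)/4.5826 = (0.4364, -0.2182, 0.8729).
r_{12} = e_1·c_2 = 2.4004.
u_2 = c_2 − 2.4004·e_1 = (-1.0476, -2.4762, -0.0952).
r_{22} = ‖u_2‖ = 2.6904.

r_{22} = 2.6904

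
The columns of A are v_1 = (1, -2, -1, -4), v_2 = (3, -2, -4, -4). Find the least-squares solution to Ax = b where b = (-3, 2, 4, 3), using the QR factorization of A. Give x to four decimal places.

v_1 = (1, -2, -1, -4); ‖v_1‖ = 4.6904, so q_1 = (0.2132, -0.4264, -0.2132, -0.8528).
q_1·v_2 = 0.2132·3 + (-0.4264)·(-2) + (-0.2132)·(-4) + (-0.8528)·(-4) = 5.7564.
u_2 = v_2 − 5.7564·q_1 = (1.7727, 0.4545, -2.7727, 0.9091).
‖u_2‖ = 3.4444, so q_2 = (0.5147, 0.1320, -0.8050, 0.2639).
Qᵀb = (-4.9036, -3.7083).
Back-substitute: x_2 = -3.7083/3.4444 = -1.0766.
x_1 = (-4.9036 − 5.7564·(-1.0766))/4.6904 = 0.2759.

x = (0.2759, -1.0766)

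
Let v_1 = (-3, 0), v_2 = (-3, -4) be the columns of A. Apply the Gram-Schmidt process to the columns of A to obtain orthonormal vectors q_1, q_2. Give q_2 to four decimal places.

v_1 = (-3, 0); ‖v_1‖ = 3.0000, so q_1 = (-1.0000, 0.0000).
q_1·v_2 = (-1.0000)·(-3) + 0.0000·(-4) = 3.0000.
u_2 = v_2 − 3.0000·q_1 = (0.0000, -4.0000).
‖u_2‖ = 4.0000, so q_2 = (0.0000, -1.0000).

q_2 = (0.0000, -1.0000)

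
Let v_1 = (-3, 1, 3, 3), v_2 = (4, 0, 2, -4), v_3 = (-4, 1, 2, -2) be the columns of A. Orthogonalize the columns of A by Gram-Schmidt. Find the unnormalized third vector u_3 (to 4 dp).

e_1 = v_1/‖v_1‖ = (-3, 1, 3, 3)/5.2915 = (-0.5669, 0.1890, 0.5669, 0.5669).
r_{12} = e_1·v_2 = -3.4017.
u_2 = v_2 + 3.4017·e_1 = (2.0714, 0.6429, 3.9286, -2.0714).
‖u_2‖ = 4.9425, so e_2 = (0.4191, 0.1301, 0.7949, -0.4191).
r_{13} = e_1·v_3 = 2.4568; r_{23} = e_2·v_3 = 0.8816.
u_3 = v_3 − 2.4568·e_1 − 0.8816·e_2 = (-2.9766, 0.4211, -0.0936, -3.0234).

u_3 = (-2.9766, 0.4211, -0.0936, -3.0234)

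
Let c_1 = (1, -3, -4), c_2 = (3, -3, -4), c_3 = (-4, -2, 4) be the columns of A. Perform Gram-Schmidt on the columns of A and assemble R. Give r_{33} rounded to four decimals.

r_{33} = 4.0000

c_1 = (1, -3, -4); ‖c_1‖ = 5.0990, so e_1 = (0.1961, -0.5883, -0.7845).
e_1·c_2 = 0.1961·3 + (-0.5883)·(-3) + (-0.7845)·(-4) = 5.4913.
u_2 = c_2 − 5.4913·e_1 = (1.9231, 0.2308, 0.3077).
‖u_2‖ = 1.9612, so e_2 = (0.9806, 0.1177, 0.1569).
e_1·c_3 = 0.1961·(-4) + (-0.5883)·(-2) + (-0.7845)·4 = -2.7456; e_2·c_3 = 0.9806·(-4) + 0.1177·(-2) + 0.1569·4 = -3.5301.
u_3 = c_3 + 2.7456·e_1 + 3.5301·e_2 = (0.0000, -3.2000, 2.4000).
r_{33} = ‖u_3‖ = 4.0000.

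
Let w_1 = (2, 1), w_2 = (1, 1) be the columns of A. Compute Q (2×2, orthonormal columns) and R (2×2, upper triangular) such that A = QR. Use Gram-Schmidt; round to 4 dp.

Q = [[0.8944, -0.4472], [0.4472, 0.8944]], R = [[2.2361, 1.3416], [0.0000, 0.4472]]

e_1 = w_1/‖w_1‖ = (2, 1)/2.2361 = (0.8944, 0.4472).
r_{12} = e_1·w_2 = 1.3416.
u_2 = w_2 − 1.3416·e_1 = (-0.2000, 0.4000).
‖u_2‖ = 0.4472, so e_2 = (-0.4472, 0.8944).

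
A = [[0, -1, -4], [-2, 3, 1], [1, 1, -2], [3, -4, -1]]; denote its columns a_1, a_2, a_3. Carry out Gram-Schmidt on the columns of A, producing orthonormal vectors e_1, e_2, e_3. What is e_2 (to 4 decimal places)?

e_2 = (-0.3966, 0.2266, 0.8782, -0.1416)

a_1 = (0, -2, 1, 3); ‖a_1‖ = 3.7417, so e_1 = (0.0000, -0.5345, 0.2673, 0.8018).
e_1·a_2 = 0.0000·(-1) + (-0.5345)·3 + 0.2673·1 + 0.8018·(-4) = -4.5434.
u_2 = a_2 + 4.5434·e_1 = (-1.0000, 0.5714, 2.2143, -0.3571).
‖u_2‖ = 2.5213, so e_2 = (-0.3966, 0.2266, 0.8782, -0.1416).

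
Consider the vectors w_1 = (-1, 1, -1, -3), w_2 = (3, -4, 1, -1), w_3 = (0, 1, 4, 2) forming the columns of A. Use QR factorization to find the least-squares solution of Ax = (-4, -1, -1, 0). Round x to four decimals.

w_1 = (-1, 1, -1, -3); ‖w_1‖ = 3.4641, so e_1 = (-0.2887, 0.2887, -0.2887, -0.8660).
e_1·w_2 = (-0.2887)·3 + 0.2887·(-4) + (-0.2887)·1 + (-0.8660)·(-1) = -1.4434.
u_2 = w_2 + 1.4434·e_1 = (2.5833, -3.5833, 0.5833, -2.2500).
‖u_2‖ = 4.9917, so e_2 = (0.5175, -0.7179, 0.1169, -0.4508).
e_1·w_3 = (-0.2887)·0 + 0.2887·1 + (-0.2887)·4 + (-0.8660)·2 = -2.5981; e_2·w_3 = 0.5175·0 + (-0.7179)·1 + 0.1169·4 + (-0.4508)·2 = -1.1519.
u_3 = w_3 + 2.5981·e_1 + 1.1519·e_2 = (-0.1538, 0.9231, 3.3846, -0.7692).
‖u_3‖ = 3.5949, so e_3 = (-0.0428, 0.2568, 0.9415, -0.2140).
Qᵀb = (1.1547, -1.4691, -1.0271).
Back-substitute: x_3 = -1.0271/3.5949 = -0.2857.
x_2 = (-1.4691 + 1.1519·(-0.2857))/4.9917 = -0.3602.
x_1 = (1.1547 + 1.4434·(-0.3602) + 2.5981·(-0.2857))/3.4641 = -0.0311.

x = (-0.0311, -0.3602, -0.2857)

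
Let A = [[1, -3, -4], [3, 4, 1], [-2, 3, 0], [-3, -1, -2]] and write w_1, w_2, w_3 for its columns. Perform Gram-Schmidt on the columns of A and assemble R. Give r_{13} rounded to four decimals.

r_{13} = 1.0426

w_1 = (1, 3, -2, -3); ‖w_1‖ = 4.7958, so e_1 = (0.2085, 0.6255, -0.4170, -0.6255).
r_{13} = e_1·w_3 = 1.0426.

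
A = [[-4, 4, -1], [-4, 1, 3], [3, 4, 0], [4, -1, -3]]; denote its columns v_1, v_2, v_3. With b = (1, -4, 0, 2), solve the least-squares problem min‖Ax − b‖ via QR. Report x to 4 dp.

x = (0.0000, 0.0000, -1.0000)

v_1 = (-4, -4, 3, 4); ‖v_1‖ = 7.5498, so e_1 = (-0.5298, -0.5298, 0.3974, 0.5298).
e_1·v_2 = (-0.5298)·4 + (-0.5298)·1 + 0.3974·4 + 0.5298·(-1) = -1.5894.
u_2 = v_2 + 1.5894·e_1 = (3.1579, 0.1579, 4.6316, -0.1579).
‖u_2‖ = 5.6101, so e_2 = (0.5629, 0.0281, 0.8256, -0.0281).
e_1·v_3 = (-0.5298)·(-1) + (-0.5298)·3 + 0.3974·0 + 0.5298·(-3) = -2.6491; e_2·v_3 = 0.5629·(-1) + 0.0281·3 + 0.8256·0 + (-0.0281)·(-3) = -0.3940.
u_3 = v_3 + 2.6491·e_1 + 0.3940·e_2 = (-2.1817, 1.6076, 1.3779, -1.6076).
‖u_3‖ = 3.4391, so e_3 = (-0.6344, 0.4674, 0.4007, -0.4674).
Qᵀb = (2.6491, 0.3940, -3.4391).
Back-substitute: x_3 = -3.4391/3.4391 = -1.0000.
x_2 = (0.3940 + 0.3940·(-1.0000))/5.6101 = 0.0000.
x_1 = (2.6491 + 1.5894·0.0000 + 2.6491·(-1.0000))/7.5498 = 0.0000.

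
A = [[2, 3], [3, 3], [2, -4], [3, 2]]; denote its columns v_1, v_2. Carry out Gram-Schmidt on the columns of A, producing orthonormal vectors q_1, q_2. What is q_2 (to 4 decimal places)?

q_2 = (0.3563, 0.2673, -0.8909, 0.0891)

v_1 = (2, 3, 2, 3); ‖v_1‖ = 5.0990, so q_1 = (0.3922, 0.5883, 0.3922, 0.5883).
q_1·v_2 = 0.3922·3 + 0.5883·3 + 0.3922·(-4) + 0.5883·2 = 2.5495.
u_2 = v_2 − 2.5495·q_1 = (2.0000, 1.5000, -5.0000, 0.5000).
‖u_2‖ = 5.6125, so q_2 = (0.3563, 0.2673, -0.8909, 0.0891).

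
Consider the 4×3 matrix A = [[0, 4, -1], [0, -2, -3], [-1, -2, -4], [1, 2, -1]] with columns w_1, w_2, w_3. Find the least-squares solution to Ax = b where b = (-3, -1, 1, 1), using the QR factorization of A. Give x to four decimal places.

x = (0.8834, -0.5090, 0.0897)

w_1 = (0, 0, -1, 1); ‖w_1‖ = 1.4142, so e_1 = (0.0000, 0.0000, -0.7071, 0.7071).
e_1·w_2 = 0.0000·4 + 0.0000·(-2) + (-0.7071)·(-2) + 0.7071·2 = 2.8284.
u_2 = w_2 − 2.8284·e_1 = (4.0000, -2.0000, 0.0000, 0.0000).
‖u_2‖ = 4.4721, so e_2 = (0.8944, -0.4472, 0.0000, 0.0000).
e_1·w_3 = 0.0000·(-1) + 0.0000·(-3) + (-0.7071)·(-4) + 0.7071·(-1) = 2.1213; e_2·w_3 = 0.8944·(-1) + (-0.4472)·(-3) + (0.0000)·(-4) + 0.0000·(-1) = 0.4472.
u_3 = w_3 − 2.1213·e_1 − 0.4472·e_2 = (-1.4000, -2.8000, -2.5000, -2.5000).
‖u_3‖ = 4.7223, so e_3 = (-0.2965, -0.5929, -0.5294, -0.5294).
Qᵀb = (0.0000, -2.2361, 0.4235).
Back-substitute: x_3 = 0.4235/4.7223 = 0.0897.
x_2 = (-2.2361 − 0.4472·0.0897)/4.4721 = -0.5090.
x_1 = (0.0000 − 2.8284·(-0.5090) − 2.1213·0.0897)/1.4142 = 0.8834.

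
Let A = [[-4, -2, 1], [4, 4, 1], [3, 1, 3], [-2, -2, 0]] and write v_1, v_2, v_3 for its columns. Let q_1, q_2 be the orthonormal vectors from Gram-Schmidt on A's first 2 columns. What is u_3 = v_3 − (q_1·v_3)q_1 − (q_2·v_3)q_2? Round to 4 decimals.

u_3 = (2.0488, 0.6098, 2.0488, 0.1951)

v_1 = (-4, 4, 3, -2); ‖v_1‖ = 6.7082, so q_1 = (-0.5963, 0.5963, 0.4472, -0.2981).
q_1·v_2 = (-0.5963)·(-2) + 0.5963·4 + 0.4472·1 + (-0.2981)·(-2) = 4.6212.
u_2 = v_2 − 4.6212·q_1 = (0.7556, 1.2444, -1.0667, -0.6222).
‖u_2‖ = 1.9090, so q_2 = (0.3958, 0.6519, -0.5587, -0.3259).
q_1·v_3 = (-0.5963)·1 + 0.5963·1 + 0.4472·3 + (-0.2981)·0 = 1.3416; q_2·v_3 = 0.3958·1 + 0.6519·1 + (-0.5587)·3 + (-0.3259)·0 = -0.6286.
u_3 = v_3 − 1.3416·q_1 + 0.6286·q_2 = (2.0488, 0.6098, 2.0488, 0.1951).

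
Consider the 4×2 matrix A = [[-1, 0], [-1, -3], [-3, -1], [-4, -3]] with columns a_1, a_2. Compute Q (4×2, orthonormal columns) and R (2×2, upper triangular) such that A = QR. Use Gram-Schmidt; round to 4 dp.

a_1 = (-1, -1, -3, -4); ‖a_1‖ = 5.1962, so q_1 = (-0.1925, -0.1925, -0.5774, -0.7698).
q_1·a_2 = (-0.1925)·0 + (-0.1925)·(-3) + (-0.5774)·(-1) + (-0.7698)·(-3) = 3.4641.
u_2 = a_2 − 3.4641·q_1 = (0.6667, -2.3333, 1.0000, -0.3333).
‖u_2‖ = 2.6458, so q_2 = (0.2520, -0.8819, 0.3780, -0.1260).

Q = [[-0.1925, 0.2520], [-0.1925, -0.8819], [-0.5774, 0.3780], [-0.7698, -0.1260]], R = [[5.1962, 3.4641], [0.0000, 2.6458]]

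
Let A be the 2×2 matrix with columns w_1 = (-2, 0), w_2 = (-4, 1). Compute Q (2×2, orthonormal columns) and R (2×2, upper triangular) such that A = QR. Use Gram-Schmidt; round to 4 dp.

Q = [[-1.0000, 0.0000], [0.0000, 1.0000]], R = [[2.0000, 4.0000], [0.0000, 1.0000]]

w_1 = (-2, 0); ‖w_1‖ = 2.0000, so e_1 = (-1.0000, 0.0000).
e_1·w_2 = (-1.0000)·(-4) + 0.0000·1 = 4.0000.
u_2 = w_2 − 4.0000·e_1 = (0.0000, 1.0000).
‖u_2‖ = 1.0000, so e_2 = (0.0000, 1.0000).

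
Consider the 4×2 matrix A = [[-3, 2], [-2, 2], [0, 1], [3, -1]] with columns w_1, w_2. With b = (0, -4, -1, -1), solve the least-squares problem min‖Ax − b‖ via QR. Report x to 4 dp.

w_1 = (-3, -2, 0, 3); ‖w_1‖ = 4.6904, so e_1 = (-0.6396, -0.4264, 0.0000, 0.6396).
e_1·w_2 = (-0.6396)·2 + (-0.4264)·2 + 0.0000·1 + 0.6396·(-1) = -2.7716.
u_2 = w_2 + 2.7716·e_1 = (0.2273, 0.8182, 1.0000, 0.7727).
‖u_2‖ = 1.5226, so e_2 = (0.1493, 0.5374, 0.6568, 0.5075).
Qᵀb = (1.0660, -3.3138).
Back-substitute: x_2 = -3.3138/1.5226 = -2.1765.
x_1 = (1.0660 + 2.7716·(-2.1765))/4.6904 = -1.0588.

x = (-1.0588, -2.1765)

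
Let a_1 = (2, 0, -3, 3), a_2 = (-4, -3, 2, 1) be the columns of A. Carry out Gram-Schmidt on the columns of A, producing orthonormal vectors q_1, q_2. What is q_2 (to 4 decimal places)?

a_1 = (2, 0, -3, 3); ‖a_1‖ = 4.6904, so q_1 = (0.4264, 0.0000, -0.6396, 0.6396).
q_1·a_2 = 0.4264·(-4) + 0.0000·(-3) + (-0.6396)·2 + 0.6396·1 = -2.3452.
u_2 = a_2 + 2.3452·q_1 = (-3.0000, -3.0000, 0.5000, 2.5000).
‖u_2‖ = 4.9497, so q_2 = (-0.6061, -0.6061, 0.1010, 0.5051).

q_2 = (-0.6061, -0.6061, 0.1010, 0.5051)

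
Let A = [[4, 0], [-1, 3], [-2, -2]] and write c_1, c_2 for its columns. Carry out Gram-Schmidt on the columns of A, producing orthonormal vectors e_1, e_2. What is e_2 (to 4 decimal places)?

c_1 = (4, -1, -2); ‖c_1‖ = 4.5826, so e_1 = (0.8729, -0.2182, -0.4364).
e_1·c_2 = 0.8729·0 + (-0.2182)·3 + (-0.4364)·(-2) = 0.2182.
u_2 = c_2 − 0.2182·e_1 = (-0.1905, 3.0476, -1.9048).
‖u_2‖ = 3.5989, so e_2 = (-0.0529, 0.8468, -0.5293).

e_2 = (-0.0529, 0.8468, -0.5293)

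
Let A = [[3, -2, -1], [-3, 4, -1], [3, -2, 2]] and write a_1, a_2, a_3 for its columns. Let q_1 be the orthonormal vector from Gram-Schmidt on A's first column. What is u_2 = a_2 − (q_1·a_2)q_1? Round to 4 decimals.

u_2 = (0.6667, 1.3333, 0.6667)

a_1 = (3, -3, 3); ‖a_1‖ = 5.1962, so q_1 = (0.5774, -0.5774, 0.5774).
q_1·a_2 = 0.5774·(-2) + (-0.5774)·4 + 0.5774·(-2) = -4.6188.
u_2 = a_2 + 4.6188·q_1 = (0.6667, 1.3333, 0.6667).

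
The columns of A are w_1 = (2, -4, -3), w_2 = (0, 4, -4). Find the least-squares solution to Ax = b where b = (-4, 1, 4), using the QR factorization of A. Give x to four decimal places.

e_1 = w_1/‖w_1‖ = (2, -4, -3)/5.3852 = (0.3714, -0.7428, -0.5571).
r_{12} = e_1·w_2 = -0.7428.
u_2 = w_2 + 0.7428·e_1 = (0.2759, 3.4483, -4.4138).
‖u_2‖ = 5.6079, so e_2 = (0.0492, 0.6149, -0.7871).
Qᵀb = (-4.4567, -2.7302).
Back-substitute: x_2 = -2.7302/5.6079 = -0.4868.
x_1 = (-4.4567 + 0.7428·(-0.4868))/5.3852 = -0.8947.

x = (-0.8947, -0.4868)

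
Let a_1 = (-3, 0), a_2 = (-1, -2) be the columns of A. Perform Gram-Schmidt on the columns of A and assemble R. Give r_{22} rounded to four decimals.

r_{22} = 2.0000

a_1 = (-3, 0); ‖a_1‖ = 3.0000, so e_1 = (-1.0000, 0.0000).
e_1·a_2 = (-1.0000)·(-1) + 0.0000·(-2) = 1.0000.
u_2 = a_2 − 1.0000·e_1 = (0.0000, -2.0000).
r_{22} = ‖u_2‖ = 2.0000.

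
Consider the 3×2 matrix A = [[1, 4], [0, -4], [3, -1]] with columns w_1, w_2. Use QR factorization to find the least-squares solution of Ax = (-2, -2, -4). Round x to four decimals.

e_1 = w_1/‖w_1‖ = (1, 0, 3)/3.1623 = (0.3162, 0.0000, 0.9487).
r_{12} = e_1·w_2 = 0.3162.
u_2 = w_2 − 0.3162·e_1 = (3.9000, -4.0000, -1.3000).
‖u_2‖ = 5.7359, so e_2 = (0.6799, -0.6974, -0.2266).
Qᵀb = (-4.4272, 0.9414).
Back-substitute: x_2 = 0.9414/5.7359 = 0.1641.
x_1 = (-4.4272 − 0.3162·0.1641)/3.1623 = -1.4164.

x = (-1.4164, 0.1641)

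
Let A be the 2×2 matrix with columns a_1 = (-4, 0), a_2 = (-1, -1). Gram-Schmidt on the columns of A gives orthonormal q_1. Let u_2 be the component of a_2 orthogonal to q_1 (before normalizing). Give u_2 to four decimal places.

a_1 = (-4, 0); ‖a_1‖ = 4.0000, so q_1 = (-1.0000, 0.0000).
q_1·a_2 = (-1.0000)·(-1) + 0.0000·(-1) = 1.0000.
u_2 = a_2 − 1.0000·q_1 = (0.0000, -1.0000).

u_2 = (0.0000, -1.0000)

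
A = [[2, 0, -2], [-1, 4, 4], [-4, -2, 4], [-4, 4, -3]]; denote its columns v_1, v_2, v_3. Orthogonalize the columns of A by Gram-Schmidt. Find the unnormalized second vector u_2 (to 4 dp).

u_2 = (0.6486, 3.6757, -3.2973, 2.7027)

e_1 = v_1/‖v_1‖ = (2, -1, -4, -4)/6.0828 = (0.3288, -0.1644, -0.6576, -0.6576).
r_{12} = e_1·v_2 = -1.9728.
u_2 = v_2 + 1.9728·e_1 = (0.6486, 3.6757, -3.2973, 2.7027).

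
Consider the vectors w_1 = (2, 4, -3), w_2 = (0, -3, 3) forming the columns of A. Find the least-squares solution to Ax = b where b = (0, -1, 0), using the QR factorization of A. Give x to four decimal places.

x = (-0.1111, 0.0370)

w_1 = (2, 4, -3); ‖w_1‖ = 5.3852, so e_1 = (0.3714, 0.7428, -0.5571).
e_1·w_2 = 0.3714·0 + 0.7428·(-3) + (-0.5571)·3 = -3.8996.
u_2 = w_2 + 3.8996·e_1 = (1.4483, -0.1034, 0.8276).
‖u_2‖ = 1.6713, so e_2 = (0.8666, -0.0619, 0.4952).
Qᵀb = (-0.7428, 0.0619).
Back-substitute: x_2 = 0.0619/1.6713 = 0.0370.
x_1 = (-0.7428 + 3.8996·0.0370)/5.3852 = -0.1111.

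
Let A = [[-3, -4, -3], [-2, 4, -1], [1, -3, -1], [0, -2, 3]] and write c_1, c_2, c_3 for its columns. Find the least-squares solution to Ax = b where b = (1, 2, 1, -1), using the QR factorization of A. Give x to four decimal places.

c_1 = (-3, -2, 1, 0); ‖c_1‖ = 3.7417, so e_1 = (-0.8018, -0.5345, 0.2673, 0.0000).
e_1·c_2 = (-0.8018)·(-4) + (-0.5345)·4 + 0.2673·(-3) + 0.0000·(-2) = 0.2673.
u_2 = c_2 − 0.2673·e_1 = (-3.7857, 4.1429, -3.0714, -2.0000).
‖u_2‖ = 6.7029, so e_2 = (-0.5648, 0.6181, -0.4582, -0.2984).
e_1·c_3 = (-0.8018)·(-3) + (-0.5345)·(-1) + 0.2673·(-1) + 0.0000·3 = 2.6726; e_2·c_3 = (-0.5648)·(-3) + 0.6181·(-1) + (-0.4582)·(-1) + (-0.2984)·3 = 0.6394.
u_3 = c_3 − 2.6726·e_1 − 0.6394·e_2 = (-0.4960, 0.0334, -1.4213, 3.1908).
‖u_3‖ = 3.5282, so e_3 = (-0.1406, 0.0095, -0.4028, 0.9044).
Qᵀb = (-1.6036, 0.5115, -1.4289).
Back-substitute: x_3 = -1.4289/3.5282 = -0.4050.
x_2 = (0.5115 − 0.6394·(-0.4050))/6.7029 = 0.1149.
x_1 = (-1.6036 − 0.2673·0.1149 − 2.6726·(-0.4050))/3.7417 = -0.1475.

x = (-0.1475, 0.1149, -0.4050)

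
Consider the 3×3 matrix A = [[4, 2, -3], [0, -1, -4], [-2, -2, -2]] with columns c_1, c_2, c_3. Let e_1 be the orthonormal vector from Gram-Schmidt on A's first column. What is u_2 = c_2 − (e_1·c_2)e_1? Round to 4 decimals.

u_2 = (-0.4000, -1.0000, -0.8000)

e_1 = c_1/‖c_1‖ = (4, 0, -2)/4.4721 = (0.8944, 0.0000, -0.4472).
r_{12} = e_1·c_2 = 2.6833.
u_2 = c_2 − 2.6833·e_1 = (-0.4000, -1.0000, -0.8000).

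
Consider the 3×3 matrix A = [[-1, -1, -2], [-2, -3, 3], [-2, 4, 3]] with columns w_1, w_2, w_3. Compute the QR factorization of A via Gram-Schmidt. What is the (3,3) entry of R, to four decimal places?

w_1 = (-1, -2, -2); ‖w_1‖ = 3.0000, so q_1 = (-0.3333, -0.6667, -0.6667).
q_1·w_2 = (-0.3333)·(-1) + (-0.6667)·(-3) + (-0.6667)·4 = -0.3333.
u_2 = w_2 + 0.3333·q_1 = (-1.1111, -3.2222, 3.7778).
‖u_2‖ = 5.0881, so q_2 = (-0.2184, -0.6333, 0.7425).
q_1·w_3 = (-0.3333)·(-2) + (-0.6667)·3 + (-0.6667)·3 = -3.3333; q_2·w_3 = (-0.2184)·(-2) + (-0.6333)·3 + 0.7425·3 = 0.7643.
u_3 = w_3 + 3.3333·q_1 − 0.7643·q_2 = (-2.9442, 1.2618, 0.2103).
r_{33} = ‖u_3‖ = 3.2101.

r_{33} = 3.2101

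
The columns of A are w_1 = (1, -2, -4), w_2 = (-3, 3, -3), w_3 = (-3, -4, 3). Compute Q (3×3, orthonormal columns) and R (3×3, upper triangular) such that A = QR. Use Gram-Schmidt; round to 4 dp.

Q = [[0.2182, -0.6097, -0.7620], [-0.4364, 0.6374, -0.6350], [-0.8729, -0.4711, 0.1270]], R = [[4.5826, 0.6547, -1.5275], [0.0000, 5.1547, -2.1340], [0.0000, 0.0000, 5.2070]]

w_1 = (1, -2, -4); ‖w_1‖ = 4.5826, so q_1 = (0.2182, -0.4364, -0.8729).
q_1·w_2 = 0.2182·(-3) + (-0.4364)·3 + (-0.8729)·(-3) = 0.6547.
u_2 = w_2 − 0.6547·q_1 = (-3.1429, 3.2857, -2.4286).
‖u_2‖ = 5.1547, so q_2 = (-0.6097, 0.6374, -0.4711).
q_1·w_3 = 0.2182·(-3) + (-0.4364)·(-4) + (-0.8729)·3 = -1.5275; q_2·w_3 = (-0.6097)·(-3) + 0.6374·(-4) + (-0.4711)·3 = -2.1340.
u_3 = w_3 + 1.5275·q_1 + 2.1340·q_2 = (-3.9677, -3.3065, 0.6613).
‖u_3‖ = 5.2070, so q_3 = (-0.7620, -0.6350, 0.1270).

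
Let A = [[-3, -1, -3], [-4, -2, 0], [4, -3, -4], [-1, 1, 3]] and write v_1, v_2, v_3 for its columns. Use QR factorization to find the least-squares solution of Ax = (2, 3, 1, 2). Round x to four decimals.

x = (-0.3515, -1.0464, 0.3329)

q_1 = v_1/‖v_1‖ = (-3, -4, 4, -1)/6.4807 = (-0.4629, -0.6172, 0.6172, -0.1543).
r_{12} = q_1·v_2 = -0.3086.
u_2 = v_2 + 0.3086·q_1 = (-1.1429, -2.1905, -2.8095, 0.9524).
‖u_2‖ = 3.8607, so q_2 = (-0.2960, -0.5674, -0.7277, 0.2467).
r_{13} = q_1·v_3 = -1.5430; r_{23} = q_2·v_3 = 4.5391.
u_3 = v_3 + 1.5430·q_1 − 4.5391·q_2 = (-2.3706, 1.6230, 0.2556, 1.6422).
‖u_3‖ = 3.3190, so q_3 = (-0.7142, 0.4890, 0.0770, 0.4948).
Qᵀb = (-2.4689, -2.5286, 1.1051).
Back-substitute: x_3 = 1.1051/3.3190 = 0.3329.
x_2 = (-2.5286 − 4.5391·0.3329)/3.8607 = -1.0464.
x_1 = (-2.4689 + 0.3086·(-1.0464) + 1.5430·0.3329)/6.4807 = -0.3515.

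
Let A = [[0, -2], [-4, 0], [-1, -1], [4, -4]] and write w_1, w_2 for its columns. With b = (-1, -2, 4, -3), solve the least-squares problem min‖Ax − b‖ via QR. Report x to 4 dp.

x = (-0.0385, 0.4487)

w_1 = (0, -4, -1, 4); ‖w_1‖ = 5.7446, so q_1 = (0.0000, -0.6963, -0.1741, 0.6963).
q_1·w_2 = 0.0000·(-2) + (-0.6963)·0 + (-0.1741)·(-1) + 0.6963·(-4) = -2.6112.
u_2 = w_2 + 2.6112·q_1 = (-2.0000, -1.8182, -1.4545, -2.1818).
‖u_2‖ = 3.7659, so q_2 = (-0.5311, -0.4828, -0.3862, -0.5794).
Qᵀb = (-1.3926, 1.6898).
Back-substitute: x_2 = 1.6898/3.7659 = 0.4487.
x_1 = (-1.3926 + 2.6112·0.4487)/5.7446 = -0.0385.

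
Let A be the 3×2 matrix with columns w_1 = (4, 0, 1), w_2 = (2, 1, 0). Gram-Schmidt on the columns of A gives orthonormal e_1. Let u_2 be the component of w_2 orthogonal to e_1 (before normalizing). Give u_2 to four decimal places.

u_2 = (0.1176, 1.0000, -0.4706)

w_1 = (4, 0, 1); ‖w_1‖ = 4.1231, so e_1 = (0.9701, 0.0000, 0.2425).
e_1·w_2 = 0.9701·2 + 0.0000·1 + 0.2425·0 = 1.9403.
u_2 = w_2 − 1.9403·e_1 = (0.1176, 1.0000, -0.4706).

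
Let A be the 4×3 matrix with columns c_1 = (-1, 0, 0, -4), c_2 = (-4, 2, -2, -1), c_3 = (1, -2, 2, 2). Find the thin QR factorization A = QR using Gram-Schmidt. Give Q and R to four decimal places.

c_1 = (-1, 0, 0, -4); ‖c_1‖ = 4.1231, so q_1 = (-0.2425, 0.0000, 0.0000, -0.9701).
q_1·c_2 = (-0.2425)·(-4) + 0.0000·2 + 0.0000·(-2) + (-0.9701)·(-1) = 1.9403.
u_2 = c_2 − 1.9403·q_1 = (-3.5294, 2.0000, -2.0000, 0.8824).
‖u_2‖ = 4.6082, so q_2 = (-0.7659, 0.4340, -0.4340, 0.1915).
q_1·c_3 = (-0.2425)·1 + 0.0000·(-2) + 0.0000·2 + (-0.9701)·2 = -2.1828; q_2·c_3 = (-0.7659)·1 + 0.4340·(-2) + (-0.4340)·2 + 0.1915·2 = -2.1190.
u_3 = c_3 + 2.1828·q_1 + 2.1190·q_2 = (-1.1524, -1.0803, 1.0803, 0.2881).
‖u_3‖ = 1.9352, so q_3 = (-0.5955, -0.5582, 0.5582, 0.1489).

Q = [[-0.2425, -0.7659, -0.5955], [0.0000, 0.4340, -0.5582], [0.0000, -0.4340, 0.5582], [-0.9701, 0.1915, 0.1489]], R = [[4.1231, 1.9403, -2.1828], [0.0000, 4.6082, -2.1190], [0.0000, 0.0000, 1.9352]]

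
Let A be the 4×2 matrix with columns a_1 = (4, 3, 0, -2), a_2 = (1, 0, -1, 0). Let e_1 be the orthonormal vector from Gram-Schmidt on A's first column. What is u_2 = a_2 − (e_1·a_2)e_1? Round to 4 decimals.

e_1 = a_1/‖a_1‖ = (4, 3, 0, -2)/5.3852 = (0.7428, 0.5571, 0.0000, -0.3714).
r_{12} = e_1·a_2 = 0.7428.
u_2 = a_2 − 0.7428·e_1 = (0.4483, -0.4138, -1.0000, 0.2759).

u_2 = (0.4483, -0.4138, -1.0000, 0.2759)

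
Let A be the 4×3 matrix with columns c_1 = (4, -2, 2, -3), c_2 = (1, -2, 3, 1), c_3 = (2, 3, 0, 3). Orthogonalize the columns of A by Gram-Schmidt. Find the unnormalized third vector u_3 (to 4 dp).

c_1 = (4, -2, 2, -3); ‖c_1‖ = 5.7446, so e_1 = (0.6963, -0.3482, 0.3482, -0.5222).
e_1·c_2 = 0.6963·1 + (-0.3482)·(-2) + 0.3482·3 + (-0.5222)·1 = 1.9149.
u_2 = c_2 − 1.9149·e_1 = (-0.3333, -1.3333, 2.3333, 2.0000).
‖u_2‖ = 3.3665, so e_2 = (-0.0990, -0.3961, 0.6931, 0.5941).
e_1·c_3 = 0.6963·2 + (-0.3482)·3 + 0.3482·0 + (-0.5222)·3 = -1.2185; e_2·c_3 = (-0.0990)·2 + (-0.3961)·3 + 0.6931·0 + 0.5941·3 = 0.3961.
u_3 = c_3 + 1.2185·e_1 − 0.3961·e_2 = (2.8877, 2.7326, 0.1497, 2.1283).

u_3 = (2.8877, 2.7326, 0.1497, 2.1283)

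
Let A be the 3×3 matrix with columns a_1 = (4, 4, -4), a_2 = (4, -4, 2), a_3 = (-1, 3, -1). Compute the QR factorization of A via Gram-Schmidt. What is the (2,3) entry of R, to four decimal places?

q_1 = a_1/‖a_1‖ = (4, 4, -4)/6.9282 = (0.5774, 0.5774, -0.5774).
r_{12} = q_1·a_2 = -1.1547.
u_2 = a_2 + 1.1547·q_1 = (4.6667, -3.3333, 1.3333).
‖u_2‖ = 5.8878, so q_2 = (0.7926, -0.5661, 0.2265).
r_{23} = q_2·a_3 = -2.7175.

r_{23} = -2.7175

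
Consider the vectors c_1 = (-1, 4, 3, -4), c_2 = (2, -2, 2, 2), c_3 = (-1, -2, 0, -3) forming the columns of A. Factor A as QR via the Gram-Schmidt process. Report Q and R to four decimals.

Q = [[-0.1543, 0.4835, -0.1478], [0.6172, -0.2417, -0.7389], [0.4629, 0.8058, 0.0633], [-0.6172, 0.2417, -0.6544]], R = [[6.4807, -1.8516, 0.7715], [0.0000, 3.5456, -0.7252], [0.0000, 0.0000, 3.5887]]

c_1 = (-1, 4, 3, -4); ‖c_1‖ = 6.4807, so q_1 = (-0.1543, 0.6172, 0.4629, -0.6172).
q_1·c_2 = (-0.1543)·2 + 0.6172·(-2) + 0.4629·2 + (-0.6172)·2 = -1.8516.
u_2 = c_2 + 1.8516·q_1 = (1.7143, -0.8571, 2.8571, 0.8571).
‖u_2‖ = 3.5456, so q_2 = (0.4835, -0.2417, 0.8058, 0.2417).
q_1·c_3 = (-0.1543)·(-1) + 0.6172·(-2) + 0.4629·0 + (-0.6172)·(-3) = 0.7715; q_2·c_3 = 0.4835·(-1) + (-0.2417)·(-2) + 0.8058·0 + 0.2417·(-3) = -0.7252.
u_3 = c_3 − 0.7715·q_1 + 0.7252·q_2 = (-0.5303, -2.6515, 0.2273, -2.3485).
‖u_3‖ = 3.5887, so q_3 = (-0.1478, -0.7389, 0.0633, -0.6544).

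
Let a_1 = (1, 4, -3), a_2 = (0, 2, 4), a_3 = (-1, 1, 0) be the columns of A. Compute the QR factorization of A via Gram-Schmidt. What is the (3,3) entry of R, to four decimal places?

r_{33} = 1.1581

a_1 = (1, 4, -3); ‖a_1‖ = 5.0990, so q_1 = (0.1961, 0.7845, -0.5883).
q_1·a_2 = 0.1961·0 + 0.7845·2 + (-0.5883)·4 = -0.7845.
u_2 = a_2 + 0.7845·q_1 = (0.1538, 2.6154, 3.5385).
‖u_2‖ = 4.4028, so q_2 = (0.0349, 0.5940, 0.8037).
q_1·a_3 = 0.1961·(-1) + 0.7845·1 + (-0.5883)·0 = 0.5883; q_2·a_3 = 0.0349·(-1) + 0.5940·1 + 0.8037·0 = 0.5591.
u_3 = a_3 − 0.5883·q_1 − 0.5591·q_2 = (-1.1349, 0.2063, -0.1032).
r_{33} = ‖u_3‖ = 1.1581.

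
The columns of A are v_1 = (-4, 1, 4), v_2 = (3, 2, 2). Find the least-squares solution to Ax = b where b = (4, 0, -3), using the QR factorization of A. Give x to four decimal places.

x = (-0.8330, 0.2549)

v_1 = (-4, 1, 4); ‖v_1‖ = 5.7446, so e_1 = (-0.6963, 0.1741, 0.6963).
e_1·v_2 = (-0.6963)·3 + 0.1741·2 + 0.6963·2 = -0.3482.
u_2 = v_2 + 0.3482·e_1 = (2.7576, 2.0606, 2.2424).
‖u_2‖ = 4.1084, so e_2 = (0.6712, 0.5016, 0.5458).
Qᵀb = (-4.8742, 1.0474).
Back-substitute: x_2 = 1.0474/4.1084 = 0.2549.
x_1 = (-4.8742 + 0.3482·0.2549)/5.7446 = -0.8330.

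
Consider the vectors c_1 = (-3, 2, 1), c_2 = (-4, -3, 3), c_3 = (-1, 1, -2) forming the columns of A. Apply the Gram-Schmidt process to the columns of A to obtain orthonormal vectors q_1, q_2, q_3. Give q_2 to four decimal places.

q_2 = (-0.3900, -0.8068, 0.4438)

c_1 = (-3, 2, 1); ‖c_1‖ = 3.7417, so q_1 = (-0.8018, 0.5345, 0.2673).
q_1·c_2 = (-0.8018)·(-4) + 0.5345·(-3) + 0.2673·3 = 2.4054.
u_2 = c_2 − 2.4054·q_1 = (-2.0714, -4.2857, 2.3571).
‖u_2‖ = 5.3117, so q_2 = (-0.3900, -0.8068, 0.4438).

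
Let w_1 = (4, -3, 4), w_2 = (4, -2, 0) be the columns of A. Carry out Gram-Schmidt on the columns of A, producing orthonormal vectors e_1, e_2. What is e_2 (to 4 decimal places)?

e_1 = w_1/‖w_1‖ = (4, -3, 4)/6.4031 = (0.6247, -0.4685, 0.6247).
r_{12} = e_1·w_2 = 3.4358.
u_2 = w_2 − 3.4358·e_1 = (1.8537, -0.3902, -2.1463).
‖u_2‖ = 2.8627, so e_2 = (0.6475, -0.1363, -0.7498).

e_2 = (0.6475, -0.1363, -0.7498)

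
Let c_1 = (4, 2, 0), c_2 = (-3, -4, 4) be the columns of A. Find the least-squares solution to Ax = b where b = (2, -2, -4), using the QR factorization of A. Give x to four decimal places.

x = (-0.2762, -0.4762)

c_1 = (4, 2, 0); ‖c_1‖ = 4.4721, so q_1 = (0.8944, 0.4472, 0.0000).
q_1·c_2 = 0.8944·(-3) + 0.4472·(-4) + 0.0000·4 = -4.4721.
u_2 = c_2 + 4.4721·q_1 = (1.0000, -2.0000, 4.0000).
‖u_2‖ = 4.5826, so q_2 = (0.2182, -0.4364, 0.8729).
Qᵀb = (0.8944, -2.1822).
Back-substitute: x_2 = -2.1822/4.5826 = -0.4762.
x_1 = (0.8944 + 4.4721·(-0.4762))/4.4721 = -0.2762.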